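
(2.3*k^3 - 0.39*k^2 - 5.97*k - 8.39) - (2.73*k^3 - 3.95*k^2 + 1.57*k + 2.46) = -0.43*k^3 + 3.56*k^2 - 7.54*k - 10.85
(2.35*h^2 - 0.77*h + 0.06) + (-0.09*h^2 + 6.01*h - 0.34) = 2.26*h^2 + 5.24*h - 0.28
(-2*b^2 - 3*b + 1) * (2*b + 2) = -4*b^3 - 10*b^2 - 4*b + 2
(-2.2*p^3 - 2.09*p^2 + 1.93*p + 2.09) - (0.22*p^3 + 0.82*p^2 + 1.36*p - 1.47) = -2.42*p^3 - 2.91*p^2 + 0.57*p + 3.56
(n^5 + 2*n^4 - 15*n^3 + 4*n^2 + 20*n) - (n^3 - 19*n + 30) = n^5 + 2*n^4 - 16*n^3 + 4*n^2 + 39*n - 30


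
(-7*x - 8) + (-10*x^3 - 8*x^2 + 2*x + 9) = -10*x^3 - 8*x^2 - 5*x + 1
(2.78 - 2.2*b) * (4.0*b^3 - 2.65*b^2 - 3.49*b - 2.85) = -8.8*b^4 + 16.95*b^3 + 0.311000000000002*b^2 - 3.4322*b - 7.923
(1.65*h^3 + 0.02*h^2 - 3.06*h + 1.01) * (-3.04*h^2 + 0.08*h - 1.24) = -5.016*h^5 + 0.0712*h^4 + 7.258*h^3 - 3.34*h^2 + 3.8752*h - 1.2524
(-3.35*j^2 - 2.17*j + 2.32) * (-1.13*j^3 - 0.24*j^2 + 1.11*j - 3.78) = 3.7855*j^5 + 3.2561*j^4 - 5.8193*j^3 + 9.6975*j^2 + 10.7778*j - 8.7696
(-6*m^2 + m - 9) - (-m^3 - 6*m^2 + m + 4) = m^3 - 13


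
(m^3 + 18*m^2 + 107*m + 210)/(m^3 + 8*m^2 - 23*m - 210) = (m + 5)/(m - 5)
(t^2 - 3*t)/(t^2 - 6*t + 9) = t/(t - 3)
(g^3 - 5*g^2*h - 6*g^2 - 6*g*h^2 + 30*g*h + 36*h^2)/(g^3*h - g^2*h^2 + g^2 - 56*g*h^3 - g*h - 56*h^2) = (-g^3 + 5*g^2*h + 6*g^2 + 6*g*h^2 - 30*g*h - 36*h^2)/(-g^3*h + g^2*h^2 - g^2 + 56*g*h^3 + g*h + 56*h^2)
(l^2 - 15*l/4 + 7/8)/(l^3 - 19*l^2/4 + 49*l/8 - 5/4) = (2*l - 7)/(2*l^2 - 9*l + 10)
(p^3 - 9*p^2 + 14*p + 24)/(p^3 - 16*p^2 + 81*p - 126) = (p^2 - 3*p - 4)/(p^2 - 10*p + 21)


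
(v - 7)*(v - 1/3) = v^2 - 22*v/3 + 7/3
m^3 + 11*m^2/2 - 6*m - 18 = (m - 2)*(m + 3/2)*(m + 6)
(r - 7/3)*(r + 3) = r^2 + 2*r/3 - 7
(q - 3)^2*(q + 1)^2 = q^4 - 4*q^3 - 2*q^2 + 12*q + 9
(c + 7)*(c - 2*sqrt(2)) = c^2 - 2*sqrt(2)*c + 7*c - 14*sqrt(2)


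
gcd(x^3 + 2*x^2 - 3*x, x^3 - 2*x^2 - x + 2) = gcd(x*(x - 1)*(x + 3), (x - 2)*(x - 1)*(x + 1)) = x - 1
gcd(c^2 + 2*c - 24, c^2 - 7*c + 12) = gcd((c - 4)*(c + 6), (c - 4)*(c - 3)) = c - 4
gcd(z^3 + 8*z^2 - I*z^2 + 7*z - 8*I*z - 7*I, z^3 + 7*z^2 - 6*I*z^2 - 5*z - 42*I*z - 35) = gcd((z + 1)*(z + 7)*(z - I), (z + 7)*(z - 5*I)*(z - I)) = z^2 + z*(7 - I) - 7*I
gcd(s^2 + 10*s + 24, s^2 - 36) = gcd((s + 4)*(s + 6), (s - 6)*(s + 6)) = s + 6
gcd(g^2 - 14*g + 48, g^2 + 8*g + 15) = 1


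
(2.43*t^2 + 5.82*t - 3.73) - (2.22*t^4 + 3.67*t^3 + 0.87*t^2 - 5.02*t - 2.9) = -2.22*t^4 - 3.67*t^3 + 1.56*t^2 + 10.84*t - 0.83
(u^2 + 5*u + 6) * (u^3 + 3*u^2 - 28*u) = u^5 + 8*u^4 - 7*u^3 - 122*u^2 - 168*u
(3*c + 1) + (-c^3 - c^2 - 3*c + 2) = -c^3 - c^2 + 3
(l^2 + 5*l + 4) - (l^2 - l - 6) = 6*l + 10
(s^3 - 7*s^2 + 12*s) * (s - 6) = s^4 - 13*s^3 + 54*s^2 - 72*s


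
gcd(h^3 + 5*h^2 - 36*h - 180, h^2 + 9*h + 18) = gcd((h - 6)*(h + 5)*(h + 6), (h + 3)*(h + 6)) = h + 6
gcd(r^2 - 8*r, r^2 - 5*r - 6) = 1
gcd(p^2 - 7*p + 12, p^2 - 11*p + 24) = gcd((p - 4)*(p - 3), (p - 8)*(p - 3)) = p - 3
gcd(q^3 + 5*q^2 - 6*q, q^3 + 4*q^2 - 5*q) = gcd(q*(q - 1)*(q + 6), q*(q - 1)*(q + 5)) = q^2 - q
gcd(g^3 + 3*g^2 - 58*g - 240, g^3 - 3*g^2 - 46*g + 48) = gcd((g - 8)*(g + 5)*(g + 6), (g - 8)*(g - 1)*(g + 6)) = g^2 - 2*g - 48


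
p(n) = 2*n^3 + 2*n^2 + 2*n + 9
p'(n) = 6*n^2 + 4*n + 2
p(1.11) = 16.42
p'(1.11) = 13.83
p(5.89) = 498.84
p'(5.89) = 233.71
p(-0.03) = 8.94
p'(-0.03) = 1.89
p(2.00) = 37.00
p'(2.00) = 34.00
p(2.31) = 48.94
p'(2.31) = 43.26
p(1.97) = 35.99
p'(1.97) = 33.17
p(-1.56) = 3.15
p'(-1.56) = 10.36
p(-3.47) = -57.42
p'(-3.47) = 60.37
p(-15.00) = -6321.00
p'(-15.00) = 1292.00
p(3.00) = 87.00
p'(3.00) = 68.00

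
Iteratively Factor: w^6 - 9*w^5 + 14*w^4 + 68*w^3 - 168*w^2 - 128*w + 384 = (w + 2)*(w^5 - 11*w^4 + 36*w^3 - 4*w^2 - 160*w + 192) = (w - 4)*(w + 2)*(w^4 - 7*w^3 + 8*w^2 + 28*w - 48) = (w - 4)^2*(w + 2)*(w^3 - 3*w^2 - 4*w + 12) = (w - 4)^2*(w - 2)*(w + 2)*(w^2 - w - 6) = (w - 4)^2*(w - 2)*(w + 2)^2*(w - 3)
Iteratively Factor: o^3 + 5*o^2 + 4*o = (o + 4)*(o^2 + o) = o*(o + 4)*(o + 1)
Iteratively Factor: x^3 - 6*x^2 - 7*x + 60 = (x + 3)*(x^2 - 9*x + 20) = (x - 5)*(x + 3)*(x - 4)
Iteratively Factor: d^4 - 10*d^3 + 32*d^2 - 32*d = (d)*(d^3 - 10*d^2 + 32*d - 32) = d*(d - 4)*(d^2 - 6*d + 8) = d*(d - 4)^2*(d - 2)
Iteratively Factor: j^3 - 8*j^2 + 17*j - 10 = (j - 2)*(j^2 - 6*j + 5) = (j - 2)*(j - 1)*(j - 5)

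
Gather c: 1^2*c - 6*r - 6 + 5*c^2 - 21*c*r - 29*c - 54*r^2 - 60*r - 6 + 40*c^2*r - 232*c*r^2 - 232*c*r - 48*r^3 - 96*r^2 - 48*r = c^2*(40*r + 5) + c*(-232*r^2 - 253*r - 28) - 48*r^3 - 150*r^2 - 114*r - 12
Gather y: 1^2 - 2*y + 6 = 7 - 2*y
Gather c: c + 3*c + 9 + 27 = 4*c + 36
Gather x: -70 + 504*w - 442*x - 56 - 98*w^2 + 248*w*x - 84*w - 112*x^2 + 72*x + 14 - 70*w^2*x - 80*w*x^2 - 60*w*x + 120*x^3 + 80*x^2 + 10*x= -98*w^2 + 420*w + 120*x^3 + x^2*(-80*w - 32) + x*(-70*w^2 + 188*w - 360) - 112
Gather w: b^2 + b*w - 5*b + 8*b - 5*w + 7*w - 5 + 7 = b^2 + 3*b + w*(b + 2) + 2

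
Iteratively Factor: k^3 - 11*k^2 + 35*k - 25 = (k - 5)*(k^2 - 6*k + 5) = (k - 5)*(k - 1)*(k - 5)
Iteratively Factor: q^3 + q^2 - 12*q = (q + 4)*(q^2 - 3*q) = q*(q + 4)*(q - 3)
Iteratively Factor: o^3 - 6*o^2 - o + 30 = (o - 5)*(o^2 - o - 6) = (o - 5)*(o - 3)*(o + 2)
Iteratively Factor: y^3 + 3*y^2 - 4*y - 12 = (y + 3)*(y^2 - 4) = (y + 2)*(y + 3)*(y - 2)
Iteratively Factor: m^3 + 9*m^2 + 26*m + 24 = (m + 2)*(m^2 + 7*m + 12) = (m + 2)*(m + 3)*(m + 4)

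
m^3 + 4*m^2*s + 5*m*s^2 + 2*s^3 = (m + s)^2*(m + 2*s)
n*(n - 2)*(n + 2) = n^3 - 4*n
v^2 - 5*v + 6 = (v - 3)*(v - 2)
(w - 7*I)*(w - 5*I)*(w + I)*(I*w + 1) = I*w^4 + 12*w^3 - 34*I*w^2 + 12*w - 35*I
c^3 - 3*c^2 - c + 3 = (c - 3)*(c - 1)*(c + 1)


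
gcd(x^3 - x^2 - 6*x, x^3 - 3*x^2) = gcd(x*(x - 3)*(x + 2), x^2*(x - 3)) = x^2 - 3*x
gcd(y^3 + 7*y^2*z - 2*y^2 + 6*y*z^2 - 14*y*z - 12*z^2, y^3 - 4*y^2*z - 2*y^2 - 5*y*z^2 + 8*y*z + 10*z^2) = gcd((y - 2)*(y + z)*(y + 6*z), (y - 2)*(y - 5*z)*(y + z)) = y^2 + y*z - 2*y - 2*z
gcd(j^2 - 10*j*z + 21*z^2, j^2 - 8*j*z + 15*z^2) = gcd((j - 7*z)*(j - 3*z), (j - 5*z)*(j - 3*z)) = -j + 3*z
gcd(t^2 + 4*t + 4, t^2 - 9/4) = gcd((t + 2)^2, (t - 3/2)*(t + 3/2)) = 1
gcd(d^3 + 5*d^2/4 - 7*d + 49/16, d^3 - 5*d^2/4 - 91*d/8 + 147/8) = d^2 + 7*d/4 - 49/8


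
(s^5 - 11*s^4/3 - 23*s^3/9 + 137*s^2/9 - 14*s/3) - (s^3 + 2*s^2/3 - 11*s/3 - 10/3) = s^5 - 11*s^4/3 - 32*s^3/9 + 131*s^2/9 - s + 10/3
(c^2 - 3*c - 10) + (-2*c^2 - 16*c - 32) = -c^2 - 19*c - 42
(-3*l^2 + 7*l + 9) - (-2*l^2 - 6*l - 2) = -l^2 + 13*l + 11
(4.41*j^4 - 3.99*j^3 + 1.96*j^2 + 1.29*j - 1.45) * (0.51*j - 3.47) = 2.2491*j^5 - 17.3376*j^4 + 14.8449*j^3 - 6.1433*j^2 - 5.2158*j + 5.0315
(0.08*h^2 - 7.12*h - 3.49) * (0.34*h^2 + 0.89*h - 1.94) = 0.0272*h^4 - 2.3496*h^3 - 7.6786*h^2 + 10.7067*h + 6.7706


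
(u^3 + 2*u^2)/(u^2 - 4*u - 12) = u^2/(u - 6)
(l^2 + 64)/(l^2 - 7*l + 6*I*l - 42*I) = (l^2 + 64)/(l^2 + l*(-7 + 6*I) - 42*I)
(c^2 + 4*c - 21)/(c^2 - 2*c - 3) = (c + 7)/(c + 1)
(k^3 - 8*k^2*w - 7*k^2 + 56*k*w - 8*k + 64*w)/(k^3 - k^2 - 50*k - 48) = (k - 8*w)/(k + 6)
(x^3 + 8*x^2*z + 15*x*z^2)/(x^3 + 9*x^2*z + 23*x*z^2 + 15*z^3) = x/(x + z)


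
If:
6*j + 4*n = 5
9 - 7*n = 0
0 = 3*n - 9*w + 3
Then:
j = -1/42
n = 9/7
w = 16/21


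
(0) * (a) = 0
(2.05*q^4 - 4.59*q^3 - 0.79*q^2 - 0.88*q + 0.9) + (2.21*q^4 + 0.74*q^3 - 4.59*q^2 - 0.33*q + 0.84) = 4.26*q^4 - 3.85*q^3 - 5.38*q^2 - 1.21*q + 1.74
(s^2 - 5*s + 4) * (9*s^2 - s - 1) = 9*s^4 - 46*s^3 + 40*s^2 + s - 4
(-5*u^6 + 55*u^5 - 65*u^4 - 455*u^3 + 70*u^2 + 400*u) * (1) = -5*u^6 + 55*u^5 - 65*u^4 - 455*u^3 + 70*u^2 + 400*u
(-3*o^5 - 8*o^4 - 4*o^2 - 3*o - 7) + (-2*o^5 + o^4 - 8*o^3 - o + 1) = -5*o^5 - 7*o^4 - 8*o^3 - 4*o^2 - 4*o - 6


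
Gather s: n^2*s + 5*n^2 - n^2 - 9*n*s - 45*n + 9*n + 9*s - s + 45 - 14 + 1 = 4*n^2 - 36*n + s*(n^2 - 9*n + 8) + 32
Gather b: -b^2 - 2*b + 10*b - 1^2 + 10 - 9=-b^2 + 8*b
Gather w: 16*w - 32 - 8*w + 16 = 8*w - 16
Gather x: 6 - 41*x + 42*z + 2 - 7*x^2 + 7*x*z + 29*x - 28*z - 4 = -7*x^2 + x*(7*z - 12) + 14*z + 4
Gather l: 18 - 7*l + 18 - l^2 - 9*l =-l^2 - 16*l + 36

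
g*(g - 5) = g^2 - 5*g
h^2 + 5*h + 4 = (h + 1)*(h + 4)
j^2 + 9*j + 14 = (j + 2)*(j + 7)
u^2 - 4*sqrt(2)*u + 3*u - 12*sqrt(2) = (u + 3)*(u - 4*sqrt(2))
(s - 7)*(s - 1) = s^2 - 8*s + 7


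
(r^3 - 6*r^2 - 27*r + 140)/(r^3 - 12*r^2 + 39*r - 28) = (r + 5)/(r - 1)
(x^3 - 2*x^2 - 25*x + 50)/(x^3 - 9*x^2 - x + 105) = (x^2 + 3*x - 10)/(x^2 - 4*x - 21)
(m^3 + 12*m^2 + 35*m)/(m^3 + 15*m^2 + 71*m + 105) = m/(m + 3)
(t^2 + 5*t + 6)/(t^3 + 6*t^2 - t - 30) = (t + 2)/(t^2 + 3*t - 10)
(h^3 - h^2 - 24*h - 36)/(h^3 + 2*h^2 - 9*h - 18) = (h - 6)/(h - 3)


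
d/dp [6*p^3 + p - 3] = 18*p^2 + 1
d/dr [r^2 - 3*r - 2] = 2*r - 3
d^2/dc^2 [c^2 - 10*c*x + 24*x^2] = 2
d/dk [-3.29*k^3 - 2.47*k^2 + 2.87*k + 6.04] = -9.87*k^2 - 4.94*k + 2.87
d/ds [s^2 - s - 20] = 2*s - 1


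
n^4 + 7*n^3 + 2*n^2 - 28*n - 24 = (n - 2)*(n + 1)*(n + 2)*(n + 6)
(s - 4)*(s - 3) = s^2 - 7*s + 12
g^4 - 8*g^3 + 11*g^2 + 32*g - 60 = (g - 5)*(g - 3)*(g - 2)*(g + 2)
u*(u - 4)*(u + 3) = u^3 - u^2 - 12*u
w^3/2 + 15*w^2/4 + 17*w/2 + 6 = (w/2 + 1)*(w + 3/2)*(w + 4)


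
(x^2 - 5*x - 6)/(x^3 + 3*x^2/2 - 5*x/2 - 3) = 2*(x - 6)/(2*x^2 + x - 6)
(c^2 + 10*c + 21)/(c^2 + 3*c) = (c + 7)/c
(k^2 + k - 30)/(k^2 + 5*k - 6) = (k - 5)/(k - 1)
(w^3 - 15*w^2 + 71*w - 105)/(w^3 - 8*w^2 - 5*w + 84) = (w^2 - 8*w + 15)/(w^2 - w - 12)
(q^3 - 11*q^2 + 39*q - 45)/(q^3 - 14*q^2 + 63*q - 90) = (q - 3)/(q - 6)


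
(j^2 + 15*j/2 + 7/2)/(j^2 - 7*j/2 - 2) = (j + 7)/(j - 4)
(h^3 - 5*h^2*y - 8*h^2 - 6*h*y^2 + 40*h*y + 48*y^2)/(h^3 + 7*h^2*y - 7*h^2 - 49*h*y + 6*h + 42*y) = (h^3 - 5*h^2*y - 8*h^2 - 6*h*y^2 + 40*h*y + 48*y^2)/(h^3 + 7*h^2*y - 7*h^2 - 49*h*y + 6*h + 42*y)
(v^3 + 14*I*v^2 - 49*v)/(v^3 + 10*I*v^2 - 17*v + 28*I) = v*(v + 7*I)/(v^2 + 3*I*v + 4)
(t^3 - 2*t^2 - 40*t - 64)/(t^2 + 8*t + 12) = (t^2 - 4*t - 32)/(t + 6)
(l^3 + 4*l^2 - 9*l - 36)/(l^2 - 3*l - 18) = (l^2 + l - 12)/(l - 6)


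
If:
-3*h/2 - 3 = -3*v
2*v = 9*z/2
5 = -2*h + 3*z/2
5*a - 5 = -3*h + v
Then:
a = 5/2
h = -13/5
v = -3/10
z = -2/15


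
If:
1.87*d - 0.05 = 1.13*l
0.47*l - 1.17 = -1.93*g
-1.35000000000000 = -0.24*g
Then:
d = -12.43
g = 5.62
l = -20.61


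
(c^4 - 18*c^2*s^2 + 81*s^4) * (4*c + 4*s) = 4*c^5 + 4*c^4*s - 72*c^3*s^2 - 72*c^2*s^3 + 324*c*s^4 + 324*s^5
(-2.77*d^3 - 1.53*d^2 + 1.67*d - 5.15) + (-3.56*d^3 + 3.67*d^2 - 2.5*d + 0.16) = -6.33*d^3 + 2.14*d^2 - 0.83*d - 4.99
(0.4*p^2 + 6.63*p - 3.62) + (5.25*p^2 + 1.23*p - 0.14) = 5.65*p^2 + 7.86*p - 3.76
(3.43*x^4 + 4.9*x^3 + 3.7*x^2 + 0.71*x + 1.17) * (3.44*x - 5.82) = 11.7992*x^5 - 3.1066*x^4 - 15.79*x^3 - 19.0916*x^2 - 0.1074*x - 6.8094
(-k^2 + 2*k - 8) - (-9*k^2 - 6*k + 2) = 8*k^2 + 8*k - 10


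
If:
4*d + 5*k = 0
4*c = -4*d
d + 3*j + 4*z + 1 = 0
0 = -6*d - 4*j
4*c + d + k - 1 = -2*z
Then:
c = 30/41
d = -30/41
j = 45/41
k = 24/41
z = -73/82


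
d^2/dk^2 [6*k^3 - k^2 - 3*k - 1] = 36*k - 2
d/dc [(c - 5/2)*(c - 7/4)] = 2*c - 17/4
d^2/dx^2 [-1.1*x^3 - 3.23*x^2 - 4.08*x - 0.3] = -6.6*x - 6.46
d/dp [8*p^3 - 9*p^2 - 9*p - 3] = 24*p^2 - 18*p - 9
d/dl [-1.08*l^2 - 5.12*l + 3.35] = -2.16*l - 5.12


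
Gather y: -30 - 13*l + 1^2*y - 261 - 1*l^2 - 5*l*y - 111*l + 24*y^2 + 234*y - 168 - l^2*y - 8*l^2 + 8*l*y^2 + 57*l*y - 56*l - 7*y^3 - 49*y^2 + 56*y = -9*l^2 - 180*l - 7*y^3 + y^2*(8*l - 25) + y*(-l^2 + 52*l + 291) - 459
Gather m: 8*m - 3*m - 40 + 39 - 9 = 5*m - 10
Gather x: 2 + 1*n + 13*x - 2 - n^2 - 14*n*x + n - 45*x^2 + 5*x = -n^2 + 2*n - 45*x^2 + x*(18 - 14*n)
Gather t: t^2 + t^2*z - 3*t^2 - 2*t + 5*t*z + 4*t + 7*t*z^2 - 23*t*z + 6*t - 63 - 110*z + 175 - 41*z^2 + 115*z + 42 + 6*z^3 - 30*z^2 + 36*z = t^2*(z - 2) + t*(7*z^2 - 18*z + 8) + 6*z^3 - 71*z^2 + 41*z + 154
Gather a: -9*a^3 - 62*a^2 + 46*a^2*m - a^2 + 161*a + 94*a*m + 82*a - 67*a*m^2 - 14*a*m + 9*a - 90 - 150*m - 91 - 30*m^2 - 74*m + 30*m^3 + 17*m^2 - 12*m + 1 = -9*a^3 + a^2*(46*m - 63) + a*(-67*m^2 + 80*m + 252) + 30*m^3 - 13*m^2 - 236*m - 180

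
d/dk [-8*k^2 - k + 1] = -16*k - 1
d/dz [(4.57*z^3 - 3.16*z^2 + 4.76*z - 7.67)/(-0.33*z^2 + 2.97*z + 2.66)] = (-1.5081*z^4 + 27.1458*z^3 + 28.6542*z^2 - 21.8734*z + 35.4415)/(0.1089*z^4 - 1.9602*z^3 + 7.0653*z^2 + 15.8004*z + 7.0756)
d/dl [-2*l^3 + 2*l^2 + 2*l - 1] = -6*l^2 + 4*l + 2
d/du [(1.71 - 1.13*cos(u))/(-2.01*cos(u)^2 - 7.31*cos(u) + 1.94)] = (2.2713*cos(u)^2 - 6.8742*cos(u) - 10.3079)*sin(u)/(4.0401*cos(u)^4 + 29.3862*cos(u)^3 + 45.6373*cos(u)^2 - 28.3628*cos(u) + 3.7636)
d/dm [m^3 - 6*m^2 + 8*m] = 3*m^2 - 12*m + 8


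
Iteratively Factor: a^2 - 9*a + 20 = (a - 5)*(a - 4)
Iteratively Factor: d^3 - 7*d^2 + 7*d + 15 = (d - 3)*(d^2 - 4*d - 5) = (d - 3)*(d + 1)*(d - 5)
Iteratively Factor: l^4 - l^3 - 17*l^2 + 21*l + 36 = (l - 3)*(l^3 + 2*l^2 - 11*l - 12) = (l - 3)*(l + 1)*(l^2 + l - 12) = (l - 3)^2*(l + 1)*(l + 4)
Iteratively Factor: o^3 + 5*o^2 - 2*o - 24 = (o - 2)*(o^2 + 7*o + 12) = (o - 2)*(o + 3)*(o + 4)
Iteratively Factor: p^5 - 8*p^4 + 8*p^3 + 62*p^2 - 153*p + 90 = (p + 3)*(p^4 - 11*p^3 + 41*p^2 - 61*p + 30) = (p - 1)*(p + 3)*(p^3 - 10*p^2 + 31*p - 30) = (p - 2)*(p - 1)*(p + 3)*(p^2 - 8*p + 15) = (p - 3)*(p - 2)*(p - 1)*(p + 3)*(p - 5)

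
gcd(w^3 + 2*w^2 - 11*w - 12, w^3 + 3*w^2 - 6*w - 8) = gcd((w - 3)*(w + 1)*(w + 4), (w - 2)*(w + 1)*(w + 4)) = w^2 + 5*w + 4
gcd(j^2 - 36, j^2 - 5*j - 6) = j - 6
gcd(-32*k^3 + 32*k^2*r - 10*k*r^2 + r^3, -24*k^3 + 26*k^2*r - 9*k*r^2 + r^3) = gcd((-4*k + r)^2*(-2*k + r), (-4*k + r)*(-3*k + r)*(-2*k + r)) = 8*k^2 - 6*k*r + r^2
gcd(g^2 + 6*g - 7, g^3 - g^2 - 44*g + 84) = g + 7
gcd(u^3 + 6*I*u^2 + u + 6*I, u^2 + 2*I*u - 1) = u + I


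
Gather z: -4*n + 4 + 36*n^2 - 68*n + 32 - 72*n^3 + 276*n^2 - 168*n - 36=-72*n^3 + 312*n^2 - 240*n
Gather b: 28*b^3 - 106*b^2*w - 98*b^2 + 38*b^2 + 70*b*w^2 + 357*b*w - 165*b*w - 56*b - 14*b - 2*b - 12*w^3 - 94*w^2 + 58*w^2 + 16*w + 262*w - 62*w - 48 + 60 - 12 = 28*b^3 + b^2*(-106*w - 60) + b*(70*w^2 + 192*w - 72) - 12*w^3 - 36*w^2 + 216*w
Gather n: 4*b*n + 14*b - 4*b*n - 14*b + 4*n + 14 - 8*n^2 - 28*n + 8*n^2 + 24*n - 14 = 0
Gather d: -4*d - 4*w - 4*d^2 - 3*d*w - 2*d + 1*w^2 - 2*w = -4*d^2 + d*(-3*w - 6) + w^2 - 6*w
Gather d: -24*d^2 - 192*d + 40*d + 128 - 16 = -24*d^2 - 152*d + 112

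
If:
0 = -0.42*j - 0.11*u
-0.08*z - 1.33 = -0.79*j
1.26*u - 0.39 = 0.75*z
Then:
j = 0.99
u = -3.77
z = -6.86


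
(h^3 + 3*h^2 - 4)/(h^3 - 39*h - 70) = (h^2 + h - 2)/(h^2 - 2*h - 35)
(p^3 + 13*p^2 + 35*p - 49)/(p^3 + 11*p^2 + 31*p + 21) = (p^2 + 6*p - 7)/(p^2 + 4*p + 3)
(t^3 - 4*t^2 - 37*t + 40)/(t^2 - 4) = (t^3 - 4*t^2 - 37*t + 40)/(t^2 - 4)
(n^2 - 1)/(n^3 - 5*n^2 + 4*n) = (n + 1)/(n*(n - 4))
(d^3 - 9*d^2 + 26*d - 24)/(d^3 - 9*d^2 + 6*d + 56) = (d^2 - 5*d + 6)/(d^2 - 5*d - 14)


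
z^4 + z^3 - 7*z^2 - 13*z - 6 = (z - 3)*(z + 1)^2*(z + 2)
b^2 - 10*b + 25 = (b - 5)^2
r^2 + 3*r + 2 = (r + 1)*(r + 2)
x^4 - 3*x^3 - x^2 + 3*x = x*(x - 3)*(x - 1)*(x + 1)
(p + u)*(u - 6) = p*u - 6*p + u^2 - 6*u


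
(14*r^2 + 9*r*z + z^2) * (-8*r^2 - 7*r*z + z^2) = -112*r^4 - 170*r^3*z - 57*r^2*z^2 + 2*r*z^3 + z^4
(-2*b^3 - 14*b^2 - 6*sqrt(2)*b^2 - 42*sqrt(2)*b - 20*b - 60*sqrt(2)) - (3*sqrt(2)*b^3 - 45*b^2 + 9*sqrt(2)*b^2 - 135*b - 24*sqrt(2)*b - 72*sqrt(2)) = -3*sqrt(2)*b^3 - 2*b^3 - 15*sqrt(2)*b^2 + 31*b^2 - 18*sqrt(2)*b + 115*b + 12*sqrt(2)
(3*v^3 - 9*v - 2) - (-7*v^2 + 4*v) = 3*v^3 + 7*v^2 - 13*v - 2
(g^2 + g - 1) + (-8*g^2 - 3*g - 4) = -7*g^2 - 2*g - 5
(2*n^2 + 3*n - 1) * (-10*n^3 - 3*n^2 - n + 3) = -20*n^5 - 36*n^4 - n^3 + 6*n^2 + 10*n - 3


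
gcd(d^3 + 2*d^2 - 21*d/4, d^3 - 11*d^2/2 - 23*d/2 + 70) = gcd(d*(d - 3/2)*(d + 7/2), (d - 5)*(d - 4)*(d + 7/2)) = d + 7/2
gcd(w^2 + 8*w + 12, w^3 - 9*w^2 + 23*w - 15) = 1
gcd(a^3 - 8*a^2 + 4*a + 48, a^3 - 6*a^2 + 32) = a^2 - 2*a - 8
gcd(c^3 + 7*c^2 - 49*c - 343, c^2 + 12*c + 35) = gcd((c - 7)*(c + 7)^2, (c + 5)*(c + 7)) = c + 7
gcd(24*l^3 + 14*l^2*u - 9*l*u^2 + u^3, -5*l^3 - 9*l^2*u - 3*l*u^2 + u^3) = l + u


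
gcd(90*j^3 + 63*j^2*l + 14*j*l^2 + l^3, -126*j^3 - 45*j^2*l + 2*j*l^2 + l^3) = 18*j^2 + 9*j*l + l^2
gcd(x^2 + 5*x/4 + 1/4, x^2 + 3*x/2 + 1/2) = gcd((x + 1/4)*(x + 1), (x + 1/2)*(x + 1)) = x + 1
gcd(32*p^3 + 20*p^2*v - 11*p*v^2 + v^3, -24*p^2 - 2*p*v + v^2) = 1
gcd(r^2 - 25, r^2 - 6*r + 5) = r - 5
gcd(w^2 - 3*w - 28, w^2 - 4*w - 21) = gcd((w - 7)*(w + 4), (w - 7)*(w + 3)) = w - 7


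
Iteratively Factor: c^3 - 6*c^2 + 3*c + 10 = (c + 1)*(c^2 - 7*c + 10) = (c - 2)*(c + 1)*(c - 5)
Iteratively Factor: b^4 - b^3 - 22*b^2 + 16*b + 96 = (b - 3)*(b^3 + 2*b^2 - 16*b - 32) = (b - 3)*(b + 4)*(b^2 - 2*b - 8) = (b - 4)*(b - 3)*(b + 4)*(b + 2)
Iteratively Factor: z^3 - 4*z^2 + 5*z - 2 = (z - 1)*(z^2 - 3*z + 2) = (z - 2)*(z - 1)*(z - 1)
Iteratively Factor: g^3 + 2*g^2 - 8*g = (g)*(g^2 + 2*g - 8) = g*(g - 2)*(g + 4)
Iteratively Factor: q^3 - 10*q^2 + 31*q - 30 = (q - 5)*(q^2 - 5*q + 6) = (q - 5)*(q - 2)*(q - 3)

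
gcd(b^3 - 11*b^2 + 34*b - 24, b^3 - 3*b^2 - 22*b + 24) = b^2 - 7*b + 6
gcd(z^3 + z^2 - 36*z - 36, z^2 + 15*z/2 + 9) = z + 6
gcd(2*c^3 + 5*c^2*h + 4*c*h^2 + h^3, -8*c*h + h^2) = 1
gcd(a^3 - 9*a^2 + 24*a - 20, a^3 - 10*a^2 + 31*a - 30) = a^2 - 7*a + 10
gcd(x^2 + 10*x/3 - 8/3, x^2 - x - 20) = x + 4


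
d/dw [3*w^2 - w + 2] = 6*w - 1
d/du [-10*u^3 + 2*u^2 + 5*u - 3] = -30*u^2 + 4*u + 5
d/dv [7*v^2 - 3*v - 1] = 14*v - 3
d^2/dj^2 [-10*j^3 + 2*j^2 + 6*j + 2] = 4 - 60*j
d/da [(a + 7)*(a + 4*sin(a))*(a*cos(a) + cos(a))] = (a + 1)*(a + 7)*(4*cos(a) + 1)*cos(a) + (a + 1)*(a + 4*sin(a))*cos(a) - (a + 7)*(a + 4*sin(a))*(a*sin(a) - sqrt(2)*cos(a + pi/4))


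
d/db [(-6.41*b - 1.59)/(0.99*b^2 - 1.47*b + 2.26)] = (6.3459*b^2 + 3.1482*b - 16.8239)/(0.9801*b^4 - 2.9106*b^3 + 6.6357*b^2 - 6.6444*b + 5.1076)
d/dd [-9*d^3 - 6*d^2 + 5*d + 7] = -27*d^2 - 12*d + 5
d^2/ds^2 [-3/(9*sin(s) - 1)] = 27*(9*sin(s)^2 + sin(s) - 18)/(9*sin(s) - 1)^3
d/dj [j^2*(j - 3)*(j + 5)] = 2*j*(2*j^2 + 3*j - 15)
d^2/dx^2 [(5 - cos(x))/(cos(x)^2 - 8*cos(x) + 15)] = (cos(x)^2 + 3*cos(x) - 2)/(cos(x) - 3)^3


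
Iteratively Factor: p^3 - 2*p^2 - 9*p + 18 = (p - 2)*(p^2 - 9) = (p - 3)*(p - 2)*(p + 3)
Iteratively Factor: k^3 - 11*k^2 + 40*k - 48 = (k - 4)*(k^2 - 7*k + 12) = (k - 4)*(k - 3)*(k - 4)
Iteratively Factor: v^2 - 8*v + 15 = (v - 3)*(v - 5)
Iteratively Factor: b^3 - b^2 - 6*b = (b + 2)*(b^2 - 3*b) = (b - 3)*(b + 2)*(b)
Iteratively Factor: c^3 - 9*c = (c - 3)*(c^2 + 3*c) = c*(c - 3)*(c + 3)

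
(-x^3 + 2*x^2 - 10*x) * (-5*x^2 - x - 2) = 5*x^5 - 9*x^4 + 50*x^3 + 6*x^2 + 20*x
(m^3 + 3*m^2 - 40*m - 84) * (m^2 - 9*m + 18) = m^5 - 6*m^4 - 49*m^3 + 330*m^2 + 36*m - 1512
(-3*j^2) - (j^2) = -4*j^2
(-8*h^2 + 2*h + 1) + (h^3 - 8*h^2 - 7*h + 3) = h^3 - 16*h^2 - 5*h + 4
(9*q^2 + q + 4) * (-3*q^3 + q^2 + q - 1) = -27*q^5 + 6*q^4 - 2*q^3 - 4*q^2 + 3*q - 4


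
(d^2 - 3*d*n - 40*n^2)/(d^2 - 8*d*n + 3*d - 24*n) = (d + 5*n)/(d + 3)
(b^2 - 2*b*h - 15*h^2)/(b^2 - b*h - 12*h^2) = (b - 5*h)/(b - 4*h)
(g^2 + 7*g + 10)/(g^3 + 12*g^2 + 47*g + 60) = (g + 2)/(g^2 + 7*g + 12)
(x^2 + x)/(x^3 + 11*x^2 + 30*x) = (x + 1)/(x^2 + 11*x + 30)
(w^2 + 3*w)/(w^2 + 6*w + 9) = w/(w + 3)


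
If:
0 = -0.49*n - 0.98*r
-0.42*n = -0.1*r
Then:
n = 0.00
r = 0.00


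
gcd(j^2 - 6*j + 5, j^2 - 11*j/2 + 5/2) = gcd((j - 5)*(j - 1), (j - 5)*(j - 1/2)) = j - 5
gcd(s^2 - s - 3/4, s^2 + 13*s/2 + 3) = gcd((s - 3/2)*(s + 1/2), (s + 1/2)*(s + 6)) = s + 1/2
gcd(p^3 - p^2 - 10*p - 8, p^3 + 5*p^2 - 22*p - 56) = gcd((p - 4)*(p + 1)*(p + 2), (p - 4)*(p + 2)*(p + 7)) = p^2 - 2*p - 8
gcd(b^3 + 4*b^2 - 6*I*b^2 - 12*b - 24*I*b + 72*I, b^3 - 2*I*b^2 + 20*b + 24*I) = b - 6*I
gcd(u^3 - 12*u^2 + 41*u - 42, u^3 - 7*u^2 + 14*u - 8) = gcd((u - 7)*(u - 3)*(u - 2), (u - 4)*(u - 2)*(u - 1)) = u - 2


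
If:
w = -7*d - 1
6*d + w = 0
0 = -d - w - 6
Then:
No Solution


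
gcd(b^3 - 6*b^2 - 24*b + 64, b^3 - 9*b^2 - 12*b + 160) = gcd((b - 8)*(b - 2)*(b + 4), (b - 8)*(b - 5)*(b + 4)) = b^2 - 4*b - 32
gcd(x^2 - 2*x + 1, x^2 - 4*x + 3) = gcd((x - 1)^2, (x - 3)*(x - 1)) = x - 1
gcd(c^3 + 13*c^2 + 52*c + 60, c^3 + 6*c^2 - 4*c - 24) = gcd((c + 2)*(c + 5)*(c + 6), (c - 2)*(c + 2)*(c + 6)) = c^2 + 8*c + 12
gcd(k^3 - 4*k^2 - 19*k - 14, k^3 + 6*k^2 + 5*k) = k + 1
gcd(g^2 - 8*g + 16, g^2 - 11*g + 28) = g - 4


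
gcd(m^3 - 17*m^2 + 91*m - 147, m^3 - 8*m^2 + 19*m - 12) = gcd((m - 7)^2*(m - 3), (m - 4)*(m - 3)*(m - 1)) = m - 3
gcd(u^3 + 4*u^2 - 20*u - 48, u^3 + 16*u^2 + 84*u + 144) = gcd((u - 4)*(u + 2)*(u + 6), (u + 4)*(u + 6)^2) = u + 6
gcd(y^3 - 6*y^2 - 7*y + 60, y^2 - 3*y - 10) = y - 5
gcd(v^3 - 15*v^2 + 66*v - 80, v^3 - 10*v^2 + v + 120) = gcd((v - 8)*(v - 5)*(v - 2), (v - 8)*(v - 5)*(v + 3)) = v^2 - 13*v + 40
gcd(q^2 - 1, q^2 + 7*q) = 1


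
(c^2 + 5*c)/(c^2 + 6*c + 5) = c/(c + 1)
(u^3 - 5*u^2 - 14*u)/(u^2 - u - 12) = u*(-u^2 + 5*u + 14)/(-u^2 + u + 12)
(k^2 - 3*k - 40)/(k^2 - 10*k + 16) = (k + 5)/(k - 2)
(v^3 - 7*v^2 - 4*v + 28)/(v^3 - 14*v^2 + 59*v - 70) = (v + 2)/(v - 5)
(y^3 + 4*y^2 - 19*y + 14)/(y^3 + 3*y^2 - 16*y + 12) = (y + 7)/(y + 6)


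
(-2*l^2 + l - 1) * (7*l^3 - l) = -14*l^5 + 7*l^4 - 5*l^3 - l^2 + l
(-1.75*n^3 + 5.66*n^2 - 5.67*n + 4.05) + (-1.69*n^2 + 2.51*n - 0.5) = -1.75*n^3 + 3.97*n^2 - 3.16*n + 3.55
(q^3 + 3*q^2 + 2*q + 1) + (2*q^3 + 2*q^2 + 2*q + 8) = 3*q^3 + 5*q^2 + 4*q + 9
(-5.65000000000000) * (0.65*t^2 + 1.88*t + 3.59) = -3.6725*t^2 - 10.622*t - 20.2835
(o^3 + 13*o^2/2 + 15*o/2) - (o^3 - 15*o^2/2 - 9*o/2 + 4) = 14*o^2 + 12*o - 4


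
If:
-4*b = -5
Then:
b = 5/4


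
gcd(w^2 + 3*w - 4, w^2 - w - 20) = w + 4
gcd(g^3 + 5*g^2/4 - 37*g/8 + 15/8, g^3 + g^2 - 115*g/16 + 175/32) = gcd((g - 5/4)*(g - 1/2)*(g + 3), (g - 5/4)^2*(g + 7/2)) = g - 5/4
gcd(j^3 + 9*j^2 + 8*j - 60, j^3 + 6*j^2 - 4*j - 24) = j^2 + 4*j - 12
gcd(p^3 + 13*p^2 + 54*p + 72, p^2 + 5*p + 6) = p + 3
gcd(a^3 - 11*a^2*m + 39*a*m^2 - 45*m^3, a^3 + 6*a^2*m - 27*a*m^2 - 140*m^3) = a - 5*m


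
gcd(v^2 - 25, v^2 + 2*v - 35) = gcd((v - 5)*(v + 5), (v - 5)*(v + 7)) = v - 5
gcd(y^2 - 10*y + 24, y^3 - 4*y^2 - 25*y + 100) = y - 4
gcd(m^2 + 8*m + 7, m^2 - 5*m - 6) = m + 1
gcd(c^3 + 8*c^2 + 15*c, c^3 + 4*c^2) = c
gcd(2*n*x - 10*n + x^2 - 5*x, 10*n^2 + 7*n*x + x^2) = 2*n + x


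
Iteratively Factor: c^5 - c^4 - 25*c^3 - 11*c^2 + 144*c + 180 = (c - 5)*(c^4 + 4*c^3 - 5*c^2 - 36*c - 36) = (c - 5)*(c + 3)*(c^3 + c^2 - 8*c - 12) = (c - 5)*(c + 2)*(c + 3)*(c^2 - c - 6) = (c - 5)*(c - 3)*(c + 2)*(c + 3)*(c + 2)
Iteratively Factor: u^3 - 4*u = (u)*(u^2 - 4) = u*(u + 2)*(u - 2)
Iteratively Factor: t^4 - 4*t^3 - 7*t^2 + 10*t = (t - 1)*(t^3 - 3*t^2 - 10*t) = (t - 5)*(t - 1)*(t^2 + 2*t) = (t - 5)*(t - 1)*(t + 2)*(t)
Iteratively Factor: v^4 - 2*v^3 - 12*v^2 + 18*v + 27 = (v + 1)*(v^3 - 3*v^2 - 9*v + 27) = (v - 3)*(v + 1)*(v^2 - 9) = (v - 3)*(v + 1)*(v + 3)*(v - 3)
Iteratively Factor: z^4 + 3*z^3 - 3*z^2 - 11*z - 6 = (z + 3)*(z^3 - 3*z - 2) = (z + 1)*(z + 3)*(z^2 - z - 2) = (z - 2)*(z + 1)*(z + 3)*(z + 1)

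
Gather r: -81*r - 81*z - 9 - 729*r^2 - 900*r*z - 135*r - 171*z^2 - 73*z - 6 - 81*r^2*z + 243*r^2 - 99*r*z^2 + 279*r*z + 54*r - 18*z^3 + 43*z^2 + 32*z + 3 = r^2*(-81*z - 486) + r*(-99*z^2 - 621*z - 162) - 18*z^3 - 128*z^2 - 122*z - 12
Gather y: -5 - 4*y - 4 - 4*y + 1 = -8*y - 8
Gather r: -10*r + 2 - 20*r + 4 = 6 - 30*r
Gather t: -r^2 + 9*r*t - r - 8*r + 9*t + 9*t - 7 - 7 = -r^2 - 9*r + t*(9*r + 18) - 14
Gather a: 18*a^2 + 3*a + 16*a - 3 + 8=18*a^2 + 19*a + 5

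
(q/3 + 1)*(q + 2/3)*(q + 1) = q^3/3 + 14*q^2/9 + 17*q/9 + 2/3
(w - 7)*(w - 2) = w^2 - 9*w + 14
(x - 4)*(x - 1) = x^2 - 5*x + 4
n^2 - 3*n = n*(n - 3)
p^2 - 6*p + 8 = (p - 4)*(p - 2)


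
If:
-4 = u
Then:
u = -4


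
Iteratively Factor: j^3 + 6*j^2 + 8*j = (j + 2)*(j^2 + 4*j) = j*(j + 2)*(j + 4)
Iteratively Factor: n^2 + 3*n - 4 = (n + 4)*(n - 1)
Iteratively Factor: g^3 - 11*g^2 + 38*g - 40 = (g - 4)*(g^2 - 7*g + 10) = (g - 5)*(g - 4)*(g - 2)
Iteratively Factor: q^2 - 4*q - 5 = (q - 5)*(q + 1)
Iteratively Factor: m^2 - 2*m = (m)*(m - 2)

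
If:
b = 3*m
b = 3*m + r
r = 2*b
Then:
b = 0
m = 0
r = 0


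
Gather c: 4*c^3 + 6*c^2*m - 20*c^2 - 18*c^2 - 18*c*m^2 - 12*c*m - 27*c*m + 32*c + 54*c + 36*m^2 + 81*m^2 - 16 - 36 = 4*c^3 + c^2*(6*m - 38) + c*(-18*m^2 - 39*m + 86) + 117*m^2 - 52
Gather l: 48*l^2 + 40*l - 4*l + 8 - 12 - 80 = 48*l^2 + 36*l - 84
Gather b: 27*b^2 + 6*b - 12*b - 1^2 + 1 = 27*b^2 - 6*b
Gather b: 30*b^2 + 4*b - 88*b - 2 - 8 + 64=30*b^2 - 84*b + 54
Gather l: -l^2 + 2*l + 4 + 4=-l^2 + 2*l + 8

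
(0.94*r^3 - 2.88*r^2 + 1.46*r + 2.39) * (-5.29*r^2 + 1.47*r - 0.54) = -4.9726*r^5 + 16.617*r^4 - 12.4646*r^3 - 8.9417*r^2 + 2.7249*r - 1.2906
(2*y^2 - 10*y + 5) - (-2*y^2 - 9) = 4*y^2 - 10*y + 14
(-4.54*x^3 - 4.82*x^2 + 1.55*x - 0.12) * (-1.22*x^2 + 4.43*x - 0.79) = 5.5388*x^5 - 14.2318*x^4 - 19.657*x^3 + 10.8207*x^2 - 1.7561*x + 0.0948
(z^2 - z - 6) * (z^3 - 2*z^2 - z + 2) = z^5 - 3*z^4 - 5*z^3 + 15*z^2 + 4*z - 12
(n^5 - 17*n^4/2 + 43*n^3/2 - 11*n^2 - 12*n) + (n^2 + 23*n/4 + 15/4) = n^5 - 17*n^4/2 + 43*n^3/2 - 10*n^2 - 25*n/4 + 15/4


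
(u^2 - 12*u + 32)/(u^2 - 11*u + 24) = (u - 4)/(u - 3)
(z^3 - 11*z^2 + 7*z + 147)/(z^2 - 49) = (z^2 - 4*z - 21)/(z + 7)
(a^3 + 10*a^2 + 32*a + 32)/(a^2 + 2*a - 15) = (a^3 + 10*a^2 + 32*a + 32)/(a^2 + 2*a - 15)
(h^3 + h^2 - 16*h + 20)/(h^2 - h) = (h^3 + h^2 - 16*h + 20)/(h*(h - 1))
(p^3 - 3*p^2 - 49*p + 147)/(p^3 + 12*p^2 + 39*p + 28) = (p^2 - 10*p + 21)/(p^2 + 5*p + 4)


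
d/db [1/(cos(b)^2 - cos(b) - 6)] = (2*cos(b) - 1)*sin(b)/(sin(b)^2 + cos(b) + 5)^2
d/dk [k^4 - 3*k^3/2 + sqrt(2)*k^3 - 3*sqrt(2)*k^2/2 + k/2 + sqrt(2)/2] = 4*k^3 - 9*k^2/2 + 3*sqrt(2)*k^2 - 3*sqrt(2)*k + 1/2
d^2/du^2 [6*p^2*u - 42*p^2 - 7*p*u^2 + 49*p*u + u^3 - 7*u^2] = -14*p + 6*u - 14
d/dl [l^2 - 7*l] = 2*l - 7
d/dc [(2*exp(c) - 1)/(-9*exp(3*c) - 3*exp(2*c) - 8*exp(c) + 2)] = (36*exp(3*c) - 21*exp(2*c) - 6*exp(c) - 4)*exp(c)/(81*exp(6*c) + 54*exp(5*c) + 153*exp(4*c) + 12*exp(3*c) + 52*exp(2*c) - 32*exp(c) + 4)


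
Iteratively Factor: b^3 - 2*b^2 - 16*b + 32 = (b - 4)*(b^2 + 2*b - 8) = (b - 4)*(b + 4)*(b - 2)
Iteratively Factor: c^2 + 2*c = (c + 2)*(c)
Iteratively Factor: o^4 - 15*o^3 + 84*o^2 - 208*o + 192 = (o - 3)*(o^3 - 12*o^2 + 48*o - 64) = (o - 4)*(o - 3)*(o^2 - 8*o + 16) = (o - 4)^2*(o - 3)*(o - 4)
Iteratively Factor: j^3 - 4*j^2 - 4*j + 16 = (j - 2)*(j^2 - 2*j - 8) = (j - 2)*(j + 2)*(j - 4)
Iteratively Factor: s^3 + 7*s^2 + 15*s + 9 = (s + 1)*(s^2 + 6*s + 9) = (s + 1)*(s + 3)*(s + 3)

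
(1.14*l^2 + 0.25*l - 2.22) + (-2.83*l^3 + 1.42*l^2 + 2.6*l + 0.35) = -2.83*l^3 + 2.56*l^2 + 2.85*l - 1.87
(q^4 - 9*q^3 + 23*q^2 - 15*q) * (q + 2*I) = q^5 - 9*q^4 + 2*I*q^4 + 23*q^3 - 18*I*q^3 - 15*q^2 + 46*I*q^2 - 30*I*q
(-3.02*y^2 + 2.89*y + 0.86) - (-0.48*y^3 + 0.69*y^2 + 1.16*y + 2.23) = 0.48*y^3 - 3.71*y^2 + 1.73*y - 1.37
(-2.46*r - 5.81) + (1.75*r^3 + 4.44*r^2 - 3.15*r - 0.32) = 1.75*r^3 + 4.44*r^2 - 5.61*r - 6.13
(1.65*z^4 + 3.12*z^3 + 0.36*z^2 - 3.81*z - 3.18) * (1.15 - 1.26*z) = -2.079*z^5 - 2.0337*z^4 + 3.1344*z^3 + 5.2146*z^2 - 0.3747*z - 3.657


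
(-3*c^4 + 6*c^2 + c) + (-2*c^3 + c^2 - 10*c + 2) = -3*c^4 - 2*c^3 + 7*c^2 - 9*c + 2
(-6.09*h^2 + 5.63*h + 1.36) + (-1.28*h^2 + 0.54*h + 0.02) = -7.37*h^2 + 6.17*h + 1.38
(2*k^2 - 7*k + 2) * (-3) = -6*k^2 + 21*k - 6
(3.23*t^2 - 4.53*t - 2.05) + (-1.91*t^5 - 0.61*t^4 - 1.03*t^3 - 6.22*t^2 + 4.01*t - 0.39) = -1.91*t^5 - 0.61*t^4 - 1.03*t^3 - 2.99*t^2 - 0.52*t - 2.44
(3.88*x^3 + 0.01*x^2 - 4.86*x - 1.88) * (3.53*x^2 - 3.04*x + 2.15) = 13.6964*x^5 - 11.7599*x^4 - 8.8442*x^3 + 8.1595*x^2 - 4.7338*x - 4.042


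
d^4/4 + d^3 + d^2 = d^2*(d/4 + 1/2)*(d + 2)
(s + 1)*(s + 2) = s^2 + 3*s + 2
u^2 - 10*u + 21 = (u - 7)*(u - 3)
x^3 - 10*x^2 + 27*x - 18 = (x - 6)*(x - 3)*(x - 1)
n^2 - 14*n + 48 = (n - 8)*(n - 6)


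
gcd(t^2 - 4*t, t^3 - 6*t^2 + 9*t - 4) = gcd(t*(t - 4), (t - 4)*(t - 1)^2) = t - 4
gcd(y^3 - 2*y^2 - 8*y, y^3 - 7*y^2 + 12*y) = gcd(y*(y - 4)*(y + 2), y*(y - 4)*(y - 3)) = y^2 - 4*y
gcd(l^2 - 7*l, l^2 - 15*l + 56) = l - 7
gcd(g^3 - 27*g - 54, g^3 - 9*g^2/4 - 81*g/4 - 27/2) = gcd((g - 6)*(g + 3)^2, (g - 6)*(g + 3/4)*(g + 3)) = g^2 - 3*g - 18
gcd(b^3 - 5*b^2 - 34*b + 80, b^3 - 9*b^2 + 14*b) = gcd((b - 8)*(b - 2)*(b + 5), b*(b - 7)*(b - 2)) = b - 2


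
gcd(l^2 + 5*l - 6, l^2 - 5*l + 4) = l - 1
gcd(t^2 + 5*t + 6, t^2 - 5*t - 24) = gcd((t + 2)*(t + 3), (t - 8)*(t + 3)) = t + 3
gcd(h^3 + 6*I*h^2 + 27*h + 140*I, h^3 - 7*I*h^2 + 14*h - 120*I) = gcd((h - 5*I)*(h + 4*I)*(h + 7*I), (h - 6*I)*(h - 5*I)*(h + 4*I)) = h^2 - I*h + 20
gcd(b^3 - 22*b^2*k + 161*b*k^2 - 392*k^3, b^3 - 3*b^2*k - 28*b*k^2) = b - 7*k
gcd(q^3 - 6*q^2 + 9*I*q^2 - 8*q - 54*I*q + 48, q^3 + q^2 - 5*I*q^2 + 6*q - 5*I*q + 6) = q + I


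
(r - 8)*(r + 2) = r^2 - 6*r - 16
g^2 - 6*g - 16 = (g - 8)*(g + 2)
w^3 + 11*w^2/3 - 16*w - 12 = (w - 3)*(w + 2/3)*(w + 6)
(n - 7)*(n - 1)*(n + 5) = n^3 - 3*n^2 - 33*n + 35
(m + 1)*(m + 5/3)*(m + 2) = m^3 + 14*m^2/3 + 7*m + 10/3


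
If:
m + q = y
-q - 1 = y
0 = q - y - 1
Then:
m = -1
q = 0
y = -1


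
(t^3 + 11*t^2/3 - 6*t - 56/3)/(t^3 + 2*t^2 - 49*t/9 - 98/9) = 3*(t + 4)/(3*t + 7)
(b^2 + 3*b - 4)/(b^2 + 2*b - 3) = (b + 4)/(b + 3)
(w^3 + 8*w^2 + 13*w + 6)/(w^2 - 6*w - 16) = (w^3 + 8*w^2 + 13*w + 6)/(w^2 - 6*w - 16)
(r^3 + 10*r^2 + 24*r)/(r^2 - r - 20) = r*(r + 6)/(r - 5)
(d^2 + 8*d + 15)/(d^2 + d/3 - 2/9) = 9*(d^2 + 8*d + 15)/(9*d^2 + 3*d - 2)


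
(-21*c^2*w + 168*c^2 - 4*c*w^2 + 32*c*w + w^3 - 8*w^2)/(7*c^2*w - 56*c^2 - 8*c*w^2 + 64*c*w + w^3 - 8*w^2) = (3*c + w)/(-c + w)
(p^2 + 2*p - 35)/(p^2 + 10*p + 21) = (p - 5)/(p + 3)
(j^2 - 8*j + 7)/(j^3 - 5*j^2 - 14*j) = (j - 1)/(j*(j + 2))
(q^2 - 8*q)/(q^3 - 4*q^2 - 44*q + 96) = q/(q^2 + 4*q - 12)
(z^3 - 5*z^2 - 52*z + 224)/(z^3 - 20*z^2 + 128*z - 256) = (z + 7)/(z - 8)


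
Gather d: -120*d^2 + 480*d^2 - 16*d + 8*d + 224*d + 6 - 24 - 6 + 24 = 360*d^2 + 216*d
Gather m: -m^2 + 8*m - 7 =-m^2 + 8*m - 7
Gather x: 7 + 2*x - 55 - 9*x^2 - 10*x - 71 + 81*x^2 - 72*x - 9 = 72*x^2 - 80*x - 128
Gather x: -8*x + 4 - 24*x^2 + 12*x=-24*x^2 + 4*x + 4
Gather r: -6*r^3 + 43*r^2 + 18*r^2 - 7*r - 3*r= -6*r^3 + 61*r^2 - 10*r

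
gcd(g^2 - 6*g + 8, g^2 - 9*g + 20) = g - 4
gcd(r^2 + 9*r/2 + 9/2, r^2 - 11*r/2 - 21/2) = r + 3/2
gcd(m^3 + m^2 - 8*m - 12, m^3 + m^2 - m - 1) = 1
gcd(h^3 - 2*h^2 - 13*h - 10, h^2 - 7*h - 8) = h + 1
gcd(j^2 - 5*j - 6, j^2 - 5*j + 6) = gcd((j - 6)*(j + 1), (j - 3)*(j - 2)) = 1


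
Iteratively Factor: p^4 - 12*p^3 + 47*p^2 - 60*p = (p - 4)*(p^3 - 8*p^2 + 15*p) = (p - 4)*(p - 3)*(p^2 - 5*p) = p*(p - 4)*(p - 3)*(p - 5)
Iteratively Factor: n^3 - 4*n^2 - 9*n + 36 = (n - 3)*(n^2 - n - 12) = (n - 3)*(n + 3)*(n - 4)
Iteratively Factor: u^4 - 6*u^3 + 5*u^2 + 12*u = (u - 4)*(u^3 - 2*u^2 - 3*u) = (u - 4)*(u + 1)*(u^2 - 3*u) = (u - 4)*(u - 3)*(u + 1)*(u)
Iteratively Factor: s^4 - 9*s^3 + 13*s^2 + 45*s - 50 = (s - 5)*(s^3 - 4*s^2 - 7*s + 10) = (s - 5)*(s - 1)*(s^2 - 3*s - 10) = (s - 5)*(s - 1)*(s + 2)*(s - 5)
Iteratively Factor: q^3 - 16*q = (q)*(q^2 - 16) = q*(q - 4)*(q + 4)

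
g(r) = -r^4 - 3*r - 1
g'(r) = -4*r^3 - 3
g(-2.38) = -25.95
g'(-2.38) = 50.93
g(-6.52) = -1788.57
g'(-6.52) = 1105.67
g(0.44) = -2.36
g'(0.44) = -3.34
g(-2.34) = -23.96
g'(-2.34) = 48.25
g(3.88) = -239.27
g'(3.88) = -236.64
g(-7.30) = -2818.92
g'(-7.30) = 1553.07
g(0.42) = -2.29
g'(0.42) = -3.30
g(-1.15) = 0.70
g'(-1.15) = 3.08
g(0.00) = -1.00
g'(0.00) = -3.00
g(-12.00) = -20701.00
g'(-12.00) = 6909.00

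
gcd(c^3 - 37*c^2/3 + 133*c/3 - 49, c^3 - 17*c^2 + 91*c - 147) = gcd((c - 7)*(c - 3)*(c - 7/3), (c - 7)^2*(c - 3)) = c^2 - 10*c + 21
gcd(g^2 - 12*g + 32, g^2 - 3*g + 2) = 1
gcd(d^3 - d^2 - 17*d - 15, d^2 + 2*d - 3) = d + 3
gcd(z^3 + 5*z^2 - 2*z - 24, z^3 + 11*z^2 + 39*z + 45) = z + 3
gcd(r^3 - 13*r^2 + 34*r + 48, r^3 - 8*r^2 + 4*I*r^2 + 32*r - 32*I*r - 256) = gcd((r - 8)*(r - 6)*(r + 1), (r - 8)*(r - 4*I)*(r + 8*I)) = r - 8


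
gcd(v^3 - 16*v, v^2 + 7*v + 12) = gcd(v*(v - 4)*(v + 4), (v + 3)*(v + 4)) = v + 4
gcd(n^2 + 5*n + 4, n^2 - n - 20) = n + 4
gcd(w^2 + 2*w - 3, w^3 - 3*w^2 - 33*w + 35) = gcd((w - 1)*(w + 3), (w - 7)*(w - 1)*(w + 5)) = w - 1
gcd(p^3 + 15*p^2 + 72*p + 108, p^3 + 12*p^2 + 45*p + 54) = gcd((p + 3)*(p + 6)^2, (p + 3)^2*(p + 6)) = p^2 + 9*p + 18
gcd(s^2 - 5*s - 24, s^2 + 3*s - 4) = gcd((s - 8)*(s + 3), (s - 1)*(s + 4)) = 1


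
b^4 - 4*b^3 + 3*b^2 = b^2*(b - 3)*(b - 1)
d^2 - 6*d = d*(d - 6)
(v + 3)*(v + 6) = v^2 + 9*v + 18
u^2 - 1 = (u - 1)*(u + 1)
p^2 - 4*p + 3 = (p - 3)*(p - 1)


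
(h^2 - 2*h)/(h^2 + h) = (h - 2)/(h + 1)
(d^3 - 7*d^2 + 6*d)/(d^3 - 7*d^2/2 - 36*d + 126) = 2*d*(d - 1)/(2*d^2 + 5*d - 42)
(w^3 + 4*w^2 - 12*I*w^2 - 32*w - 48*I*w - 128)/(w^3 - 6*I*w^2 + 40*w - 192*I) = (w + 4)/(w + 6*I)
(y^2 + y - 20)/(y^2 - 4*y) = (y + 5)/y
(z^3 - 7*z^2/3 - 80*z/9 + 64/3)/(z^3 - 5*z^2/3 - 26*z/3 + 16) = (z - 8/3)/(z - 2)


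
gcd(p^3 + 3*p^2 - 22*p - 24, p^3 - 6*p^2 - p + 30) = 1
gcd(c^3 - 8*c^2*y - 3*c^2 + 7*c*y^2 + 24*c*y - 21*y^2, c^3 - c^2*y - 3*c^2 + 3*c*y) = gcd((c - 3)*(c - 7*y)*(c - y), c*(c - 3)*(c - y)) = -c^2 + c*y + 3*c - 3*y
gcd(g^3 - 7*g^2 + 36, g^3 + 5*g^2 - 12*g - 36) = g^2 - g - 6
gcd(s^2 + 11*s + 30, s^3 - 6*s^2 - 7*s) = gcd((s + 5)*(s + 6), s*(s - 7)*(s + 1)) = 1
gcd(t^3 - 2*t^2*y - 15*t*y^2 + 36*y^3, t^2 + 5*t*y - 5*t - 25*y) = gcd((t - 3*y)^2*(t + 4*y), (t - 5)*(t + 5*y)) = 1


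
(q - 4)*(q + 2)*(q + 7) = q^3 + 5*q^2 - 22*q - 56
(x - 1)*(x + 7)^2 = x^3 + 13*x^2 + 35*x - 49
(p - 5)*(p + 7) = p^2 + 2*p - 35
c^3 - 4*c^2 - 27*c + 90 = (c - 6)*(c - 3)*(c + 5)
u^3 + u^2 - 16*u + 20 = (u - 2)^2*(u + 5)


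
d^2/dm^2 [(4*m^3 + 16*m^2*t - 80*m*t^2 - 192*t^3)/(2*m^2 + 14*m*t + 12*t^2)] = -20*t^2/(m^3 + 3*m^2*t + 3*m*t^2 + t^3)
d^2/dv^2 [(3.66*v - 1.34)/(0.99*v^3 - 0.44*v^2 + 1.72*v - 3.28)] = (21.522996*v^5 - 25.325784*v^4 - 1.70808*v^3 + 127.369968*v^2 - 51.715488*v + 37.235776)/(0.970299*v^9 - 1.293732*v^8 + 5.632308*v^7 - 14.22476*v^6 + 18.358032*v^5 - 39.321216*v^4 + 51.93472*v^3 - 43.311744*v^2 + 55.513344*v - 35.287552)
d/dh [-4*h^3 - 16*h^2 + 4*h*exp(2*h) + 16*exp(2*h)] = -12*h^2 + 8*h*exp(2*h) - 32*h + 36*exp(2*h)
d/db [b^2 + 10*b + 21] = 2*b + 10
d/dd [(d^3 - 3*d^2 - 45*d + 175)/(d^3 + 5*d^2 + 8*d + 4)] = 2*(4*d^3 + 45*d^2 - 246*d - 395)/(d^5 + 8*d^4 + 25*d^3 + 38*d^2 + 28*d + 8)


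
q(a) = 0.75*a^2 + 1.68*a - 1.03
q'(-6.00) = -7.32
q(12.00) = 127.13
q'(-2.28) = -1.74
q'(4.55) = 8.50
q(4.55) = 22.14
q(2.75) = 9.26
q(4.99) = 26.03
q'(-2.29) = -1.76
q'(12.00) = 19.68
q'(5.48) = 9.90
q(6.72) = 44.13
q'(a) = 1.5*a + 1.68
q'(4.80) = 8.88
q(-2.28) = -0.96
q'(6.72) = 11.76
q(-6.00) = 15.89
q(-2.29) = -0.94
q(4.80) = 24.31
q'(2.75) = 5.80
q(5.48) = 30.70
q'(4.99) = 9.16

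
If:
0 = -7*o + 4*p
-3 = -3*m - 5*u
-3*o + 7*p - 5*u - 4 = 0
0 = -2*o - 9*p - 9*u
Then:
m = 871/516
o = 9/43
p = 63/172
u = -71/172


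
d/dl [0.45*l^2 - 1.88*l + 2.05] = 0.9*l - 1.88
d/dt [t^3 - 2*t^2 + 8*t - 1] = 3*t^2 - 4*t + 8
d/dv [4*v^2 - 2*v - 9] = 8*v - 2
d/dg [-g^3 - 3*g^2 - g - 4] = -3*g^2 - 6*g - 1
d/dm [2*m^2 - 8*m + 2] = 4*m - 8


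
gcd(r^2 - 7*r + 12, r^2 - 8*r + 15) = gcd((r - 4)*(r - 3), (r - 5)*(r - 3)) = r - 3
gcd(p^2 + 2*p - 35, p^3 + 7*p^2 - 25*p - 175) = p^2 + 2*p - 35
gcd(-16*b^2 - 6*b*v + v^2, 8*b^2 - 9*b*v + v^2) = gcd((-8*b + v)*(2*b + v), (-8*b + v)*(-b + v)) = -8*b + v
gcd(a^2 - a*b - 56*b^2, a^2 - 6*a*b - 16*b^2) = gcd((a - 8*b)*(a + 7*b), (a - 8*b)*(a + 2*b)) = a - 8*b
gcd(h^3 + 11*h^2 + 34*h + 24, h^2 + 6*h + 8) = h + 4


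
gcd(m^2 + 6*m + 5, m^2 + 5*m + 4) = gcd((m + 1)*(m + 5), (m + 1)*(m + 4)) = m + 1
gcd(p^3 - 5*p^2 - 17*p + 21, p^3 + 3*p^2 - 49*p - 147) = p^2 - 4*p - 21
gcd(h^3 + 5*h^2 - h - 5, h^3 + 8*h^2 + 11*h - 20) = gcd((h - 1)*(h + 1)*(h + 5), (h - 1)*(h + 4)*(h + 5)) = h^2 + 4*h - 5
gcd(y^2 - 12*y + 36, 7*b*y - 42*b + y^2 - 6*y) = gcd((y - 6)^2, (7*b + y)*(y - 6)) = y - 6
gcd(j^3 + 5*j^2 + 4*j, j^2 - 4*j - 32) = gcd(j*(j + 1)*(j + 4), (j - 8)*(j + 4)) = j + 4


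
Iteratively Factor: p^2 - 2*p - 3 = (p + 1)*(p - 3)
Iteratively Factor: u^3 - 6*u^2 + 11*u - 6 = (u - 1)*(u^2 - 5*u + 6) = (u - 3)*(u - 1)*(u - 2)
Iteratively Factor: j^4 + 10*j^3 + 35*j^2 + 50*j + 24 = (j + 4)*(j^3 + 6*j^2 + 11*j + 6) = (j + 2)*(j + 4)*(j^2 + 4*j + 3) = (j + 2)*(j + 3)*(j + 4)*(j + 1)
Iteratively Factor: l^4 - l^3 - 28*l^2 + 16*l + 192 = (l + 4)*(l^3 - 5*l^2 - 8*l + 48) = (l - 4)*(l + 4)*(l^2 - l - 12) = (l - 4)^2*(l + 4)*(l + 3)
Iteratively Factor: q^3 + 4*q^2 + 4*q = (q)*(q^2 + 4*q + 4) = q*(q + 2)*(q + 2)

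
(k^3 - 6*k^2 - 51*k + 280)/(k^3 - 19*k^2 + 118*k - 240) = (k + 7)/(k - 6)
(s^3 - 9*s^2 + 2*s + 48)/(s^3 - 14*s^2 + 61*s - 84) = (s^2 - 6*s - 16)/(s^2 - 11*s + 28)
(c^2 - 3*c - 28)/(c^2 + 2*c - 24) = (c^2 - 3*c - 28)/(c^2 + 2*c - 24)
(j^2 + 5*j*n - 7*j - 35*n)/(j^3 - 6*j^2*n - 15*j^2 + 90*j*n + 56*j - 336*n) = (j + 5*n)/(j^2 - 6*j*n - 8*j + 48*n)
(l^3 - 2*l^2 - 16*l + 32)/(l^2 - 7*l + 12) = (l^2 + 2*l - 8)/(l - 3)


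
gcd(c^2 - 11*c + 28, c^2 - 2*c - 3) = 1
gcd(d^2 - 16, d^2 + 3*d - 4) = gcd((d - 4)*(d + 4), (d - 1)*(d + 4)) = d + 4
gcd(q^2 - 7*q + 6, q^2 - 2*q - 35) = 1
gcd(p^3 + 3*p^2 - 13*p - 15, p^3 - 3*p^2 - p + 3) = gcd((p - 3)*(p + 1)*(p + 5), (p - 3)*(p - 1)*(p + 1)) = p^2 - 2*p - 3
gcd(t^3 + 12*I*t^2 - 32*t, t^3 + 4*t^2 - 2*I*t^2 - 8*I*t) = t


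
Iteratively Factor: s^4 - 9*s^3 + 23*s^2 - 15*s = (s - 5)*(s^3 - 4*s^2 + 3*s) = s*(s - 5)*(s^2 - 4*s + 3) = s*(s - 5)*(s - 3)*(s - 1)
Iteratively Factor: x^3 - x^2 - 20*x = (x)*(x^2 - x - 20) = x*(x + 4)*(x - 5)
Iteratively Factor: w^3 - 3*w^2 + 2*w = (w)*(w^2 - 3*w + 2) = w*(w - 2)*(w - 1)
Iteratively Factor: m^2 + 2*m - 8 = (m - 2)*(m + 4)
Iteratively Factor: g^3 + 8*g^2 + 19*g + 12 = (g + 1)*(g^2 + 7*g + 12) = (g + 1)*(g + 3)*(g + 4)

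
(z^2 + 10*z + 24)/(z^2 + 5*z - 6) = (z + 4)/(z - 1)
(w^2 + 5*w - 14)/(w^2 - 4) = (w + 7)/(w + 2)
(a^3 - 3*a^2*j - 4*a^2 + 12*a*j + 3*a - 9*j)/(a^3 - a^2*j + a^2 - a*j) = (a^3 - 3*a^2*j - 4*a^2 + 12*a*j + 3*a - 9*j)/(a*(a^2 - a*j + a - j))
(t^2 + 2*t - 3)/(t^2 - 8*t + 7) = (t + 3)/(t - 7)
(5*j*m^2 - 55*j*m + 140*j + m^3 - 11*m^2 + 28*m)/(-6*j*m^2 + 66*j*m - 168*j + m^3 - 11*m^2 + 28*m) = (-5*j - m)/(6*j - m)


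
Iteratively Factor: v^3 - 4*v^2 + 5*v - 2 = (v - 1)*(v^2 - 3*v + 2) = (v - 1)^2*(v - 2)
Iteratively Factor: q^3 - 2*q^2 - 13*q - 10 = (q - 5)*(q^2 + 3*q + 2) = (q - 5)*(q + 2)*(q + 1)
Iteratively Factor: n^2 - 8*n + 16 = (n - 4)*(n - 4)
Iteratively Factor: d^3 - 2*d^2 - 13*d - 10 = (d - 5)*(d^2 + 3*d + 2) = (d - 5)*(d + 2)*(d + 1)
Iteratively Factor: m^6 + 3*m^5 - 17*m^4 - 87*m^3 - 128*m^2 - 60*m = (m + 2)*(m^5 + m^4 - 19*m^3 - 49*m^2 - 30*m) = (m + 1)*(m + 2)*(m^4 - 19*m^2 - 30*m) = m*(m + 1)*(m + 2)*(m^3 - 19*m - 30) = m*(m - 5)*(m + 1)*(m + 2)*(m^2 + 5*m + 6) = m*(m - 5)*(m + 1)*(m + 2)*(m + 3)*(m + 2)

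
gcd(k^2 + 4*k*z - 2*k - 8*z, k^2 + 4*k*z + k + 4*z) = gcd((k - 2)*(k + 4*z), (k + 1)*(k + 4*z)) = k + 4*z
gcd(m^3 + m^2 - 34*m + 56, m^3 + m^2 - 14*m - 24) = m - 4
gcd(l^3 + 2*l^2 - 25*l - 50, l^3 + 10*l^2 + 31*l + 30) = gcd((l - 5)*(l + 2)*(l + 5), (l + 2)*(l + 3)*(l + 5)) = l^2 + 7*l + 10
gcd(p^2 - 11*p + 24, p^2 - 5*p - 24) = p - 8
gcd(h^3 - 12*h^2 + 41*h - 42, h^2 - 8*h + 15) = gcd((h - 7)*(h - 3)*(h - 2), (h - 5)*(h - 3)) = h - 3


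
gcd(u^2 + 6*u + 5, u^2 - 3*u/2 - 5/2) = u + 1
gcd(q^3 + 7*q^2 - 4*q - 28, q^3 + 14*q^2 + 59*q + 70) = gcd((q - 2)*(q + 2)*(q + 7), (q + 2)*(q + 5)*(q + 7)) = q^2 + 9*q + 14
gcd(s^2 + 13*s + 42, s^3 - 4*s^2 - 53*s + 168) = s + 7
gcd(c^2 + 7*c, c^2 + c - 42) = c + 7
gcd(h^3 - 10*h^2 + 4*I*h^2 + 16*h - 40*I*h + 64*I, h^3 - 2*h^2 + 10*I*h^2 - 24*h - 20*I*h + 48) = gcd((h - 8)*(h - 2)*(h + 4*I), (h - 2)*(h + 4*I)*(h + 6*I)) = h^2 + h*(-2 + 4*I) - 8*I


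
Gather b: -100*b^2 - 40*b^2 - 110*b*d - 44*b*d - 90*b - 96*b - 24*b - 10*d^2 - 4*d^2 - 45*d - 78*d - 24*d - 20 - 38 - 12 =-140*b^2 + b*(-154*d - 210) - 14*d^2 - 147*d - 70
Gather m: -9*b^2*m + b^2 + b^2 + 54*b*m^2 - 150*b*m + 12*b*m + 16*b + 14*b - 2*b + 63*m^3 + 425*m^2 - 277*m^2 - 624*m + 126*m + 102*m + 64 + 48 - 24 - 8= 2*b^2 + 28*b + 63*m^3 + m^2*(54*b + 148) + m*(-9*b^2 - 138*b - 396) + 80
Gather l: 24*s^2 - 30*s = 24*s^2 - 30*s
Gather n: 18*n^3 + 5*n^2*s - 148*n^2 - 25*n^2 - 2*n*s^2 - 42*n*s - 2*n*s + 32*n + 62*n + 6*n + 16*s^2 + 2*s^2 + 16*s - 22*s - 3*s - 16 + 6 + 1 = 18*n^3 + n^2*(5*s - 173) + n*(-2*s^2 - 44*s + 100) + 18*s^2 - 9*s - 9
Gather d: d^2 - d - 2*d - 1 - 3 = d^2 - 3*d - 4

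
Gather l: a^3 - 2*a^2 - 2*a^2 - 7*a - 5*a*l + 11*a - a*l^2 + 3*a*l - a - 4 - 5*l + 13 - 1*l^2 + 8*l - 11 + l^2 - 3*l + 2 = a^3 - 4*a^2 - a*l^2 - 2*a*l + 3*a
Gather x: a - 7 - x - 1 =a - x - 8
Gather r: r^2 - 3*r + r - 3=r^2 - 2*r - 3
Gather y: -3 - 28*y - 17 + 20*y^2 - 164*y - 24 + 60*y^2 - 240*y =80*y^2 - 432*y - 44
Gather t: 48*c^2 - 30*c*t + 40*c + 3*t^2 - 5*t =48*c^2 + 40*c + 3*t^2 + t*(-30*c - 5)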